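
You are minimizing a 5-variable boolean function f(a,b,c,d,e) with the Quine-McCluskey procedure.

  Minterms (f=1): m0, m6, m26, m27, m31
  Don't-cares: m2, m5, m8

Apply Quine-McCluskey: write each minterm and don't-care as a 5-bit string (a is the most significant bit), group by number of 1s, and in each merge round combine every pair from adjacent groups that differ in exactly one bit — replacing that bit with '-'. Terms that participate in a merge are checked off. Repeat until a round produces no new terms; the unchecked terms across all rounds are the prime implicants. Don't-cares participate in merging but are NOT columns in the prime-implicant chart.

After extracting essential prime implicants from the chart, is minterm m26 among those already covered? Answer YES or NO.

Round 0: 00000✓ 00010✓ 00101 00110✓ 01000✓ 11010✓ 11011✓ 11111✓
Round 1: 0-000 00-10 000-0 11-11 1101-
PIs = {0-000, 00-10, 000-0, 00101, 11-11, 1101-}
Coverage chart:
  m0: 0-000,000-0
  m6: 00-10 ←essential
  m26: 1101- ←essential
  m27: 11-11,1101-
  m31: 11-11 ←essential
Essential: 00-10, 11-11, 1101-

YES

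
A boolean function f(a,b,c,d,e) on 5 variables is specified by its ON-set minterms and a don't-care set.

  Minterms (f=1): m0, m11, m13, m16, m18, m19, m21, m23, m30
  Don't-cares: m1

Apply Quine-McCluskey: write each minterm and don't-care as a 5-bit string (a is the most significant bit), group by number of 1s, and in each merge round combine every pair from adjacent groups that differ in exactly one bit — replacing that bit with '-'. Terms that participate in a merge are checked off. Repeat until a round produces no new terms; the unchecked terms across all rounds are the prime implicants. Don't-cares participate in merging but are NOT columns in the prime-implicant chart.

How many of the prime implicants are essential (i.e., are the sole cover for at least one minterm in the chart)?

4

Round 0: 00000✓ 00001✓ 01011 01101 10000✓ 10010✓ 10011✓ 10101✓ 10111✓ 11110
Round 1: -0000 0000- 10-11 100-0 1001- 101-1
PIs = {-0000, 0000-, 01011, 01101, 10-11, 100-0, 1001-, 101-1, 11110}
Coverage chart:
  m0: -0000,0000-
  m11: 01011 ←essential
  m13: 01101 ←essential
  m16: -0000,100-0
  m18: 100-0,1001-
  m19: 10-11,1001-
  m21: 101-1 ←essential
  m23: 10-11,101-1
  m30: 11110 ←essential
Essential: 01011, 01101, 101-1, 11110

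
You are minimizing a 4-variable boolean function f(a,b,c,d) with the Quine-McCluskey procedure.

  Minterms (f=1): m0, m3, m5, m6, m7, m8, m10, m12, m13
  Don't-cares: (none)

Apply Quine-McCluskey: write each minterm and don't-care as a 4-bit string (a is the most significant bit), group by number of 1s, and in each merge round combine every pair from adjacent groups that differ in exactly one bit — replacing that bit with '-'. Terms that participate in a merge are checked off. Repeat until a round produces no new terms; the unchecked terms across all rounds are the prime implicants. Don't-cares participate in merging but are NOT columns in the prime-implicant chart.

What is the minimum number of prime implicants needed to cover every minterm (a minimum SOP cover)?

[col 0] 0000*, 0011*, 0101*, 0110*, 0111*, 1000*, 1010*, 1100*, 1101*
[col 1] -000, -101, 0-11, 01-1, 011-, 1-00, 10-0, 110-
Prime implicants: -000, -101, 0-11, 01-1, 011-, 1-00, 10-0, 110-
PI chart (minterm → PIs covering it):
  0 | -000  (sole → essential)
  3 | 0-11  (sole → essential)
  5 | -101,01-1
  6 | 011-  (sole → essential)
  7 | 0-11,01-1,011-
  8 | -000,1-00,10-0
  10 | 10-0  (sole → essential)
  12 | 1-00,110-
  13 | -101,110-
Essential prime implicants: -000, 0-11, 011-, 10-0
Petrick residual → -101, 1-00
Minimum SOP uses 6 PIs: b'c'd' + bc'd + a'cd + a'bc + ac'd' + ab'd'

6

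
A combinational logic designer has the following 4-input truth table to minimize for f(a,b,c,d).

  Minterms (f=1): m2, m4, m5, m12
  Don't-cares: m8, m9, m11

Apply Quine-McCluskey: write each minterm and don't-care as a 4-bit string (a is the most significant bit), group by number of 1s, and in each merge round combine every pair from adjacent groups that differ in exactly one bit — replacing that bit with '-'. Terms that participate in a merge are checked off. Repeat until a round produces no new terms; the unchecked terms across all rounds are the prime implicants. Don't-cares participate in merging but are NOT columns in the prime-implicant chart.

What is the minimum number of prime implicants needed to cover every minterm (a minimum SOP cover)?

3

size-2^0 implicants → 0010  0100(✓)  0101(✓)  1000(✓)  1001(✓)  1011(✓)  1100(✓)
size-2^1 implicants → -100  010-  1-00  10-1  100-
Unchecked terms (primes): -100, 0010, 010-, 1-00, 10-1, 100-
Minterm coverage:
  m2 ⊆ 0010 [E]
  m4 ⊆ -100,010-
  m5 ⊆ 010- [E]
  m12 ⊆ -100,1-00
E = {0010, 010-}
Petrick residual → -100
Cover = bc'd' + a'b'cd' + a'bc'  |cover|=3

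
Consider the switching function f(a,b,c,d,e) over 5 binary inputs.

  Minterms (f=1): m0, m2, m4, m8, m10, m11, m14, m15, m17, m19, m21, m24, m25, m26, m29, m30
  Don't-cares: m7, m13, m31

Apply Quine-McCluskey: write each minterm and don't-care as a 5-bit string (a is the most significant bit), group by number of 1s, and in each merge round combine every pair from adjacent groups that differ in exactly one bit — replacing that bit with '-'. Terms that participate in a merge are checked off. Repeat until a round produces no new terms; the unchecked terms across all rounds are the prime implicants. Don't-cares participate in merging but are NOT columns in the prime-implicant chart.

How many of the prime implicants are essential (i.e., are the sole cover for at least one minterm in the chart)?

Round 0: 00000✓ 00010✓ 00100✓ 00111✓ 01000✓ 01010✓ 01011✓ 01101✓ 01110✓ 01111✓ 10001✓ 10011✓ 10101✓ 11000✓ 11001✓ 11010✓ 11101✓ 11110✓ 11111✓
Round 1: -1000✓ -1010✓ -1101✓ -1110✓ -1111✓ 0-000✓ 0-010✓ 0-111 00-00 000-0✓ 01-10✓ 01-11✓ 010-0✓ 0101-✓ 011-1✓ 0111-✓ 1-001✓ 1-101✓ 10-01✓ 100-1 11-01✓ 11-10✓ 110-0✓ 1100- 111-1✓ 1111-✓
Round 2: -1-10 -10-0 -11-1 -111- 0-0-0 01-1- 1--01
PIs = {-1-10, -10-0, -11-1, -111-, 0-0-0, 0-111, 00-00, 01-1-, 1--01, 100-1, 1100-}
Coverage chart:
  m0: 0-0-0,00-00
  m2: 0-0-0 ←essential
  m4: 00-00 ←essential
  m8: -10-0,0-0-0
  m10: -1-10,-10-0,0-0-0,01-1-
  m11: 01-1- ←essential
  m14: -1-10,-111-,01-1-
  m15: -11-1,-111-,0-111,01-1-
  m17: 1--01,100-1
  m19: 100-1 ←essential
  m21: 1--01 ←essential
  m24: -10-0,1100-
  m25: 1--01,1100-
  m26: -1-10,-10-0
  m29: -11-1,1--01
  m30: -1-10,-111-
Essential: 0-0-0, 00-00, 01-1-, 1--01, 100-1

5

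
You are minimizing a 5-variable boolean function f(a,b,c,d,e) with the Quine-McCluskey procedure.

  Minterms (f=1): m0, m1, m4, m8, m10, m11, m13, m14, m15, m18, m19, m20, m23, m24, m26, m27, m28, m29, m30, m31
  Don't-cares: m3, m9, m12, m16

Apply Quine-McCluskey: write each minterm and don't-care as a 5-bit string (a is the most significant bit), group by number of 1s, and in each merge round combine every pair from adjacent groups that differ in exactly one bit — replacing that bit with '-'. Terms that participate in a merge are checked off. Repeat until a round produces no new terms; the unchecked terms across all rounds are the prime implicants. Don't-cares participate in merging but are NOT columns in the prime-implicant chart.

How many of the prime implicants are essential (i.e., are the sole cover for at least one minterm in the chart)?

Round 0: 00000✓ 00001✓ 00011✓ 00100✓ 01000✓ 01001✓ 01010✓ 01011✓ 01100✓ 01101✓ 01110✓ 01111✓ 10000✓ 10010✓ 10011✓ 10100✓ 10111✓ 11000✓ 11010✓ 11011✓ 11100✓ 11101✓ 11110✓ 11111✓
Round 1: -0000✓ -0011✓ -0100✓ -1000✓ -1010✓ -1011✓ -1100✓ -1101✓ -1110✓ -1111✓ 0-000✓ 0-001✓ 0-011✓ 0-100✓ 00-00✓ 000-1✓ 0000-✓ 01-00✓ 01-01✓ 01-10✓ 01-11✓ 010-0✓ 010-1✓ 0100-✓ 0101-✓ 011-0✓ 011-1✓ 0110-✓ 0111-✓ 1-000✓ 1-010✓ 1-011✓ 1-100✓ 1-111✓ 10-00✓ 10-11✓ 100-0✓ 1001-✓ 11-00✓ 11-10✓ 11-11✓ 110-0✓ 1101-✓ 111-0✓ 111-1✓ 1110-✓ 1111-✓
Round 2: --000✓ --011 --100✓ -0-00✓ -1-00✓ -1-10✓ -1-11✓ -10-0✓ -101-✓ -11-0✓ -11-1✓ -110-✓ -111-✓ 0--00✓ 0-0-1 0-00- 01--0✓ 01--1✓ 01-0-✓ 01-1-✓ 010--✓ 011--✓ 1--00✓ 1--11 1-0-0 1-01- 11--0✓ 11-1-✓ 111--✓
Round 3: ---00 -1--0 -1-1- -11-- 01---
PIs = {---00, --011, -1--0, -1-1-, -11--, 0-0-1, 0-00-, 01---, 1--11, 1-0-0, 1-01-}
Coverage chart:
  m0: ---00,0-00-
  m1: 0-0-1,0-00-
  m4: ---00 ←essential
  m8: ---00,-1--0,0-00-,01---
  m10: -1--0,-1-1-,01---
  m11: --011,-1-1-,0-0-1,01---
  m13: -11--,01---
  m14: -1--0,-1-1-,-11--,01---
  m15: -1-1-,-11--,01---
  m18: 1-0-0,1-01-
  m19: --011,1--11,1-01-
  m20: ---00 ←essential
  m23: 1--11 ←essential
  m24: ---00,-1--0,1-0-0
  m26: -1--0,-1-1-,1-0-0,1-01-
  m27: --011,-1-1-,1--11,1-01-
  m28: ---00,-1--0,-11--
  m29: -11-- ←essential
  m30: -1--0,-1-1-,-11--
  m31: -1-1-,-11--,1--11
Essential: ---00, -11--, 1--11

3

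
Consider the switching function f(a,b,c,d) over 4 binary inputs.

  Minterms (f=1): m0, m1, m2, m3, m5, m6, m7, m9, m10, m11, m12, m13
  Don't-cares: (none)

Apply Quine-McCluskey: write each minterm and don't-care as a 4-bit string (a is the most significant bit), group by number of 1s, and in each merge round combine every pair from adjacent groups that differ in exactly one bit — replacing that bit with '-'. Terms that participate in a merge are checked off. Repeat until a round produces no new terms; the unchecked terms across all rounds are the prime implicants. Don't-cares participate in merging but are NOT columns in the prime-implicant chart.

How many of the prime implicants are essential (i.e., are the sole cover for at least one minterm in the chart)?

4

Round 0: 0000✓ 0001✓ 0010✓ 0011✓ 0101✓ 0110✓ 0111✓ 1001✓ 1010✓ 1011✓ 1100✓ 1101✓
Round 1: -001✓ -010✓ -011✓ -101✓ 0-01✓ 0-10✓ 0-11✓ 00-0✓ 00-1✓ 000-✓ 001-✓ 01-1✓ 011-✓ 1-01✓ 10-1✓ 101-✓ 110-
Round 2: --01 -0-1 -01- 0--1 0-1- 00--
PIs = {--01, -0-1, -01-, 0--1, 0-1-, 00--, 110-}
Coverage chart:
  m0: 00-- ←essential
  m1: --01,-0-1,0--1,00--
  m2: -01-,0-1-,00--
  m3: -0-1,-01-,0--1,0-1-,00--
  m5: --01,0--1
  m6: 0-1- ←essential
  m7: 0--1,0-1-
  m9: --01,-0-1
  m10: -01- ←essential
  m11: -0-1,-01-
  m12: 110- ←essential
  m13: --01,110-
Essential: -01-, 0-1-, 00--, 110-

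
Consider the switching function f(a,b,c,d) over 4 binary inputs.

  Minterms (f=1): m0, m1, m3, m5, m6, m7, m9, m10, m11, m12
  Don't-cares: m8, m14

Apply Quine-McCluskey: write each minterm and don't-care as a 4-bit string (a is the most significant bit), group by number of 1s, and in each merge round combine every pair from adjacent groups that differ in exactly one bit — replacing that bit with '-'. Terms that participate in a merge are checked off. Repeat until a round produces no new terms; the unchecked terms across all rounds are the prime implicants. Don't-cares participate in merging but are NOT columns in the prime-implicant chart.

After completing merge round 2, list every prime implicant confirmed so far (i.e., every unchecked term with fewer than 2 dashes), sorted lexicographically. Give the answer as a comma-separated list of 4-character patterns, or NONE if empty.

Round 0: 0000✓ 0001✓ 0011✓ 0101✓ 0110✓ 0111✓ 1000✓ 1001✓ 1010✓ 1011✓ 1100✓ 1110✓
Round 1: -000✓ -001✓ -011✓ -110 0-01✓ 0-11✓ 00-1✓ 000-✓ 01-1✓ 011- 1-00✓ 1-10✓ 10-0✓ 10-1✓ 100-✓ 101-✓ 11-0✓
Round 2: -0-1 -00- 0--1 1--0 10--
PIs = {-0-1, -00-, -110, 0--1, 011-, 1--0, 10--}

-110, 011-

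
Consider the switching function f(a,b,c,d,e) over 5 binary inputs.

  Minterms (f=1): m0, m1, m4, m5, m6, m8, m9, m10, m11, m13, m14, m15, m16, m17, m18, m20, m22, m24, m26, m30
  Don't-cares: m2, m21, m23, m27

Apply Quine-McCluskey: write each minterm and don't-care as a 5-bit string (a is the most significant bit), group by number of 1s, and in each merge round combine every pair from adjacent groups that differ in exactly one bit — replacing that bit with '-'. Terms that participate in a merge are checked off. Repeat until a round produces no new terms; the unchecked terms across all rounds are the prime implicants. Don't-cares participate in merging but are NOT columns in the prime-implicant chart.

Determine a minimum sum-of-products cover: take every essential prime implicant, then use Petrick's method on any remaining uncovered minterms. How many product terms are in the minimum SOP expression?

4

size-2^0 implicants → 00000(✓)  00001(✓)  00010(✓)  00100(✓)  00101(✓)  00110(✓)  01000(✓)  01001(✓)  01010(✓)  01011(✓)  01101(✓)  01110(✓)  01111(✓)  10000(✓)  10001(✓)  10010(✓)  10100(✓)  10101(✓)  10110(✓)  10111(✓)  11000(✓)  11010(✓)  11011(✓)  11110(✓)
size-2^1 implicants → -0000(✓)  -0001(✓)  -0010(✓)  -0100(✓)  -0101(✓)  -0110(✓)  -1000(✓)  -1010(✓)  -1011(✓)  -1110(✓)  0-000(✓)  0-001(✓)  0-010(✓)  0-101(✓)  0-110(✓)  00-00(✓)  00-01(✓)  00-10(✓)  000-0(✓)  0000-(✓)  001-0(✓)  0010-(✓)  01-01(✓)  01-10(✓)  01-11(✓)  010-0(✓)  010-1(✓)  0100-(✓)  0101-(✓)  011-1(✓)  0111-(✓)  1-000(✓)  1-010(✓)  1-110(✓)  10-00(✓)  10-01(✓)  10-10(✓)  100-0(✓)  1000-(✓)  101-0(✓)  101-1(✓)  1010-(✓)  1011-(✓)  11-10(✓)  110-0(✓)  1101-(✓)
size-2^2 implicants → --000(✓)  --010(✓)  --110(✓)  -0-00(✓)  -0-01(✓)  -0-10(✓)  -00-0(✓)  -000-(✓)  -01-0(✓)  -010-(✓)  -1-10(✓)  -10-0(✓)  -101-  0--01  0--10(✓)  0-0-0(✓)  0-00-  00--0(✓)  00-0-(✓)  01--1  01-1-  010--  1--10(✓)  1-0-0(✓)  10--0(✓)  10-0-(✓)  101--
size-2^3 implicants → ---10  --0-0  -0--0  -0-0-
Unchecked terms (primes): ---10, --0-0, -0--0, -0-0-, -101-, 0--01, 0-00-, 01--1, 01-1-, 010--, 101--
Minterm coverage:
  m0 ⊆ --0-0,-0--0,-0-0-,0-00-
  m1 ⊆ -0-0-,0--01,0-00-
  m4 ⊆ -0--0,-0-0-
  m5 ⊆ -0-0-,0--01
  m6 ⊆ ---10,-0--0
  m8 ⊆ --0-0,0-00-,010--
  m9 ⊆ 0--01,0-00-,01--1,010--
  m10 ⊆ ---10,--0-0,-101-,01-1-,010--
  m11 ⊆ -101-,01--1,01-1-,010--
  m13 ⊆ 0--01,01--1
  m14 ⊆ ---10,01-1-
  m15 ⊆ 01--1,01-1-
  m16 ⊆ --0-0,-0--0,-0-0-
  m17 ⊆ -0-0- [E]
  m18 ⊆ ---10,--0-0,-0--0
  m20 ⊆ -0--0,-0-0-,101--
  m22 ⊆ ---10,-0--0,101--
  m24 ⊆ --0-0 [E]
  m26 ⊆ ---10,--0-0,-101-
  m30 ⊆ ---10 [E]
E = {---10, --0-0, -0-0-}
Petrick residual → 01--1
Cover = de' + c'e' + b'd' + a'be  |cover|=4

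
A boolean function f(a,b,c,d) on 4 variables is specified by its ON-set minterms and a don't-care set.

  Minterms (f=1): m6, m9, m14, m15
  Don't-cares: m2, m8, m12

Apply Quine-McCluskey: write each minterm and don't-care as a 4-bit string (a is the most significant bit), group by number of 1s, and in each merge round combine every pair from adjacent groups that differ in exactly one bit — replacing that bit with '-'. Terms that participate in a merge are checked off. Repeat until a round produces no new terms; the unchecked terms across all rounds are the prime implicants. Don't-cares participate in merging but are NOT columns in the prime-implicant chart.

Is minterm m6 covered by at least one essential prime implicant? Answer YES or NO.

size-2^0 implicants → 0010(✓)  0110(✓)  1000(✓)  1001(✓)  1100(✓)  1110(✓)  1111(✓)
size-2^1 implicants → -110  0-10  1-00  100-  11-0  111-
Unchecked terms (primes): -110, 0-10, 1-00, 100-, 11-0, 111-
Minterm coverage:
  m6 ⊆ -110,0-10
  m9 ⊆ 100- [E]
  m14 ⊆ -110,11-0,111-
  m15 ⊆ 111- [E]
E = {100-, 111-}

NO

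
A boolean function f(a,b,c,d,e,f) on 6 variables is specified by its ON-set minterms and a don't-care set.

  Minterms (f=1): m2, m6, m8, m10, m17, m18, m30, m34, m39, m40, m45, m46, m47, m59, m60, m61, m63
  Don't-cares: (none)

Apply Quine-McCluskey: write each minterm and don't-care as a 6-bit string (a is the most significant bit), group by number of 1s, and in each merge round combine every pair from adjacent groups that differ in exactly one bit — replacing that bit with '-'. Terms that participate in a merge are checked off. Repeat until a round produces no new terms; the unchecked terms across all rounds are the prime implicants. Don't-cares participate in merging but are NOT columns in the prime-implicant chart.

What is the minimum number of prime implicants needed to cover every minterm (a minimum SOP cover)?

[col 0] 000010*, 000110*, 001000*, 001010*, 010001, 010010*, 011110, 100010*, 100111*, 101000*, 101101*, 101110*, 101111*, 111011*, 111100*, 111101*, 111111*
[col 1] -00010, -01000, 0-0010, 00-010, 000-10, 0010-0, 1-1101*, 1-1111*, 10-111, 1011-1*, 10111-, 111-11, 1111-1*, 11110-
[col 2] 1-11-1
Prime implicants: -00010, -01000, 0-0010, 00-010, 000-10, 0010-0, 010001, 011110, 1-11-1, 10-111, 10111-, 111-11, 11110-
PI chart (minterm → PIs covering it):
  2 | -00010,0-0010,00-010,000-10
  6 | 000-10  (sole → essential)
  8 | -01000,0010-0
  10 | 00-010,0010-0
  17 | 010001  (sole → essential)
  18 | 0-0010  (sole → essential)
  30 | 011110  (sole → essential)
  34 | -00010  (sole → essential)
  39 | 10-111  (sole → essential)
  40 | -01000  (sole → essential)
  45 | 1-11-1  (sole → essential)
  46 | 10111-  (sole → essential)
  47 | 1-11-1,10-111,10111-
  59 | 111-11  (sole → essential)
  60 | 11110-  (sole → essential)
  61 | 1-11-1,11110-
  63 | 1-11-1,111-11
Essential prime implicants: -00010, -01000, 0-0010, 000-10, 010001, 011110, 1-11-1, 10-111, 10111-, 111-11, 11110-
Petrick residual → 00-010
Minimum SOP uses 12 PIs: b'c'd'ef' + b'cd'e'f' + a'c'd'ef' + a'b'd'ef' + a'b'c'ef' + a'bc'd'e'f + a'bcdef' + acdf + ab'def + ab'cde + abcef + abcde'

12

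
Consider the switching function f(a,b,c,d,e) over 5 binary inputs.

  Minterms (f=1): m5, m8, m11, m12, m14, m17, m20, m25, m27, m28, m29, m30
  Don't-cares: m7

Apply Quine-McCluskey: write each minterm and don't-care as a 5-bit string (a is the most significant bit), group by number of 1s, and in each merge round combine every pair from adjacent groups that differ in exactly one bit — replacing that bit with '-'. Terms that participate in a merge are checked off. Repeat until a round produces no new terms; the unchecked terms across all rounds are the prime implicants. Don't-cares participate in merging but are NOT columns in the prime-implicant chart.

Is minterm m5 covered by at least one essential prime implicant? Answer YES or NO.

YES

size-2^0 implicants → 00101(✓)  00111(✓)  01000(✓)  01011(✓)  01100(✓)  01110(✓)  10001(✓)  10100(✓)  11001(✓)  11011(✓)  11100(✓)  11101(✓)  11110(✓)
size-2^1 implicants → -1011  -1100(✓)  -1110(✓)  001-1  01-00  011-0(✓)  1-001  1-100  11-01  110-1  111-0(✓)  1110-
size-2^2 implicants → -11-0
Unchecked terms (primes): -1011, -11-0, 001-1, 01-00, 1-001, 1-100, 11-01, 110-1, 1110-
Minterm coverage:
  m5 ⊆ 001-1 [E]
  m8 ⊆ 01-00 [E]
  m11 ⊆ -1011 [E]
  m12 ⊆ -11-0,01-00
  m14 ⊆ -11-0 [E]
  m17 ⊆ 1-001 [E]
  m20 ⊆ 1-100 [E]
  m25 ⊆ 1-001,11-01,110-1
  m27 ⊆ -1011,110-1
  m28 ⊆ -11-0,1-100,1110-
  m29 ⊆ 11-01,1110-
  m30 ⊆ -11-0 [E]
E = {-1011, -11-0, 001-1, 01-00, 1-001, 1-100}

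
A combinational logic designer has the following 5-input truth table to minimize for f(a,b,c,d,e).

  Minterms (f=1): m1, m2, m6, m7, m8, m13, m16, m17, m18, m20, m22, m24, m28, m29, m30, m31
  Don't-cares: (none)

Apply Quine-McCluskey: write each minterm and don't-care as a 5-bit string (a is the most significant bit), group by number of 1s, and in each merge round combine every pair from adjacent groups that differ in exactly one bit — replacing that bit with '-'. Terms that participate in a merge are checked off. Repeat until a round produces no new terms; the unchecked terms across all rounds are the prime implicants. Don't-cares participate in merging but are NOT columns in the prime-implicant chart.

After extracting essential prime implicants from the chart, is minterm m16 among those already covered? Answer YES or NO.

NO

size-2^0 implicants → 00001(✓)  00010(✓)  00110(✓)  00111(✓)  01000(✓)  01101(✓)  10000(✓)  10001(✓)  10010(✓)  10100(✓)  10110(✓)  11000(✓)  11100(✓)  11101(✓)  11110(✓)  11111(✓)
size-2^1 implicants → -0001  -0010(✓)  -0110(✓)  -1000  -1101  00-10(✓)  0011-  1-000(✓)  1-100(✓)  1-110(✓)  10-00(✓)  10-10(✓)  100-0(✓)  1000-  101-0(✓)  11-00(✓)  111-0(✓)  111-1(✓)  1110-(✓)  1111-(✓)
size-2^2 implicants → -0-10  1--00  1-1-0  10--0  111--
Unchecked terms (primes): -0-10, -0001, -1000, -1101, 0011-, 1--00, 1-1-0, 10--0, 1000-, 111--
Minterm coverage:
  m1 ⊆ -0001 [E]
  m2 ⊆ -0-10 [E]
  m6 ⊆ -0-10,0011-
  m7 ⊆ 0011- [E]
  m8 ⊆ -1000 [E]
  m13 ⊆ -1101 [E]
  m16 ⊆ 1--00,10--0,1000-
  m17 ⊆ -0001,1000-
  m18 ⊆ -0-10,10--0
  m20 ⊆ 1--00,1-1-0,10--0
  m22 ⊆ -0-10,1-1-0,10--0
  m24 ⊆ -1000,1--00
  m28 ⊆ 1--00,1-1-0,111--
  m29 ⊆ -1101,111--
  m30 ⊆ 1-1-0,111--
  m31 ⊆ 111-- [E]
E = {-0-10, -0001, -1000, -1101, 0011-, 111--}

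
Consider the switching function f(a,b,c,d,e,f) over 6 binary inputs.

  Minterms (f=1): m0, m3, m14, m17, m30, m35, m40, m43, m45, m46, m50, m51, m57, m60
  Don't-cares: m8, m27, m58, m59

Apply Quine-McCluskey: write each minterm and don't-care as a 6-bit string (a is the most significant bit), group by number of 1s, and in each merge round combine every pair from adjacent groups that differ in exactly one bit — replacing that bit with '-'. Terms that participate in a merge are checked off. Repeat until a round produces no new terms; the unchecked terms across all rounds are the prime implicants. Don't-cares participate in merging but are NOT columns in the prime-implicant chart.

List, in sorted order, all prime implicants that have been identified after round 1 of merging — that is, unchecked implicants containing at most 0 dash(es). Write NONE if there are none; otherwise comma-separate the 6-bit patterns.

Round 0: 000000✓ 000011✓ 001000✓ 001110✓ 010001 011011✓ 011110✓ 100011✓ 101000✓ 101011✓ 101101 101110✓ 110010✓ 110011✓ 111001✓ 111010✓ 111011✓ 111100
Round 1: -00011 -01000 -01110 -11011 0-1110 00-000 1-0011✓ 1-1011✓ 10-011✓ 11-010✓ 11-011✓ 11001-✓ 1110-1 11101-✓
Round 2: 1--011 11-01-
PIs = {-00011, -01000, -01110, -11011, 0-1110, 00-000, 010001, 1--011, 101101, 11-01-, 1110-1, 111100}

010001, 101101, 111100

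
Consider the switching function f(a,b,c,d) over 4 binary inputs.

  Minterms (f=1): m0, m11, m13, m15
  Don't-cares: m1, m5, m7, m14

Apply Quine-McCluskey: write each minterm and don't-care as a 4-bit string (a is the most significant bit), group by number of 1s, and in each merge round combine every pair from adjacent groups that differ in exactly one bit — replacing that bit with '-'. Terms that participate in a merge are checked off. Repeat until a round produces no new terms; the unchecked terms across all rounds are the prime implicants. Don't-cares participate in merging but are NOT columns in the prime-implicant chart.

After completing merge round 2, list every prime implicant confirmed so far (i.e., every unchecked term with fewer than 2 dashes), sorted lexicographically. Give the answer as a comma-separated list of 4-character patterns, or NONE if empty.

0-01, 000-, 1-11, 111-

size-2^0 implicants → 0000(✓)  0001(✓)  0101(✓)  0111(✓)  1011(✓)  1101(✓)  1110(✓)  1111(✓)
size-2^1 implicants → -101(✓)  -111(✓)  0-01  000-  01-1(✓)  1-11  11-1(✓)  111-
size-2^2 implicants → -1-1
Unchecked terms (primes): -1-1, 0-01, 000-, 1-11, 111-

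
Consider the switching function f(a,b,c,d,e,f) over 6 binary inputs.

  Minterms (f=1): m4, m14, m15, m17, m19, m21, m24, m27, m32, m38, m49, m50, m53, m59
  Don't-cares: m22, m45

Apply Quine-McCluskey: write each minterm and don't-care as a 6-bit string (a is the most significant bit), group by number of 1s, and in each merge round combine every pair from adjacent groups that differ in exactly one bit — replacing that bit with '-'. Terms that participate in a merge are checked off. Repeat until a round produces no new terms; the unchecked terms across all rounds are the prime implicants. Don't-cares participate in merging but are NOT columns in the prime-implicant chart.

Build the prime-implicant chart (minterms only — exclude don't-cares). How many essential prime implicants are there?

size-2^0 implicants → 000100  001110(✓)  001111(✓)  010001(✓)  010011(✓)  010101(✓)  010110  011000  011011(✓)  100000  100110  101101  110001(✓)  110010  110101(✓)  111011(✓)
size-2^1 implicants → -10001(✓)  -10101(✓)  -11011  00111-  01-011  010-01(✓)  0100-1  110-01(✓)
size-2^2 implicants → -10-01
Unchecked terms (primes): -10-01, -11011, 000100, 00111-, 01-011, 0100-1, 010110, 011000, 100000, 100110, 101101, 110010
Minterm coverage:
  m4 ⊆ 000100 [E]
  m14 ⊆ 00111- [E]
  m15 ⊆ 00111- [E]
  m17 ⊆ -10-01,0100-1
  m19 ⊆ 01-011,0100-1
  m21 ⊆ -10-01 [E]
  m24 ⊆ 011000 [E]
  m27 ⊆ -11011,01-011
  m32 ⊆ 100000 [E]
  m38 ⊆ 100110 [E]
  m49 ⊆ -10-01 [E]
  m50 ⊆ 110010 [E]
  m53 ⊆ -10-01 [E]
  m59 ⊆ -11011 [E]
E = {-10-01, -11011, 000100, 00111-, 011000, 100000, 100110, 110010}

8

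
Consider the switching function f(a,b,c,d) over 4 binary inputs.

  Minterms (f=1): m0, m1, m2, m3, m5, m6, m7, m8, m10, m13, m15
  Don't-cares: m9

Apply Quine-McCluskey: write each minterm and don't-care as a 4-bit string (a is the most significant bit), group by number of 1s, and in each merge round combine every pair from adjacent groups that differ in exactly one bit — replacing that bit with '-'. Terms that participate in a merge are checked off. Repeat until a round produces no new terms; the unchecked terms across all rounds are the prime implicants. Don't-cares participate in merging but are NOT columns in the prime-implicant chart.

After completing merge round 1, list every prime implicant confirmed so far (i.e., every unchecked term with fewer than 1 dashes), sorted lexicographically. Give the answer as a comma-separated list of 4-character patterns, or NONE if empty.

NONE

[col 0] 0000*, 0001*, 0010*, 0011*, 0101*, 0110*, 0111*, 1000*, 1001*, 1010*, 1101*, 1111*
[col 1] -000*, -001*, -010*, -101*, -111*, 0-01*, 0-10*, 0-11*, 00-0*, 00-1*, 000-*, 001-*, 01-1*, 011-*, 1-01*, 10-0*, 100-*, 11-1*
[col 2] --01, -0-0, -00-, -1-1, 0--1, 0-1-, 00--
Prime implicants: --01, -0-0, -00-, -1-1, 0--1, 0-1-, 00--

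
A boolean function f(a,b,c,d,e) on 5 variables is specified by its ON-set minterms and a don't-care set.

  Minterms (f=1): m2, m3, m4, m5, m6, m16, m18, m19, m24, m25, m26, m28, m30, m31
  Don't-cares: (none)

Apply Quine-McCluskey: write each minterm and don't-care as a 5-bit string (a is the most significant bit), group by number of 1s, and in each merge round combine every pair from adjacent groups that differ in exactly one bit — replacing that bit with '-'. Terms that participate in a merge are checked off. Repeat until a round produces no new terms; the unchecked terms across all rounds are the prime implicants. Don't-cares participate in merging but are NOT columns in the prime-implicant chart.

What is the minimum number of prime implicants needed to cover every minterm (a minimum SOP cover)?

7

[col 0] 00010*, 00011*, 00100*, 00101*, 00110*, 10000*, 10010*, 10011*, 11000*, 11001*, 11010*, 11100*, 11110*, 11111*
[col 1] -0010*, -0011*, 00-10, 0001-*, 001-0, 0010-, 1-000*, 1-010*, 100-0*, 1001-*, 11-00*, 11-10*, 110-0*, 1100-, 111-0*, 1111-
[col 2] -001-, 1-0-0, 11--0
Prime implicants: -001-, 00-10, 001-0, 0010-, 1-0-0, 11--0, 1100-, 1111-
PI chart (minterm → PIs covering it):
  2 | -001-,00-10
  3 | -001-  (sole → essential)
  4 | 001-0,0010-
  5 | 0010-  (sole → essential)
  6 | 00-10,001-0
  16 | 1-0-0  (sole → essential)
  18 | -001-,1-0-0
  19 | -001-  (sole → essential)
  24 | 1-0-0,11--0,1100-
  25 | 1100-  (sole → essential)
  26 | 1-0-0,11--0
  28 | 11--0  (sole → essential)
  30 | 11--0,1111-
  31 | 1111-  (sole → essential)
Essential prime implicants: -001-, 0010-, 1-0-0, 11--0, 1100-, 1111-
Petrick residual → 00-10
Minimum SOP uses 7 PIs: b'c'd + a'b'de' + a'b'cd' + ac'e' + abe' + abc'd' + abcd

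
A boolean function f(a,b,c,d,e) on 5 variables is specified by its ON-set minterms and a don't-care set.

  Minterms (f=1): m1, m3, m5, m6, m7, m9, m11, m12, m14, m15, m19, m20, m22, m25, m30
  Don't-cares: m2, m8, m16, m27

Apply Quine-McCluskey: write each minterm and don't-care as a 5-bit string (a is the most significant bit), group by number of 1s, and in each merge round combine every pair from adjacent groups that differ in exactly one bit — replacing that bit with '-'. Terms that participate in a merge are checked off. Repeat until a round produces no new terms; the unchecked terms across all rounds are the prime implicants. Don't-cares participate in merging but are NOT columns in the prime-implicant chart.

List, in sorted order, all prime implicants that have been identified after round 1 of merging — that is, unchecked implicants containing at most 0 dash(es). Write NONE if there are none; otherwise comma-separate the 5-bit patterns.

size-2^0 implicants → 00001(✓)  00010(✓)  00011(✓)  00101(✓)  00110(✓)  00111(✓)  01000(✓)  01001(✓)  01011(✓)  01100(✓)  01110(✓)  01111(✓)  10000(✓)  10011(✓)  10100(✓)  10110(✓)  11001(✓)  11011(✓)  11110(✓)
size-2^1 implicants → -0011(✓)  -0110(✓)  -1001(✓)  -1011(✓)  -1110(✓)  0-001(✓)  0-011(✓)  0-110(✓)  0-111(✓)  00-01(✓)  00-10(✓)  00-11(✓)  000-1(✓)  0001-(✓)  001-1(✓)  0011-(✓)  01-00  01-11(✓)  010-1(✓)  0100-  011-0  0111-(✓)  1-011(✓)  1-110(✓)  10-00  101-0  110-1(✓)
size-2^2 implicants → --011  --110  -10-1  0--11  0-0-1  0-11-  00--1  00-1-
Unchecked terms (primes): --011, --110, -10-1, 0--11, 0-0-1, 0-11-, 00--1, 00-1-, 01-00, 0100-, 011-0, 10-00, 101-0

NONE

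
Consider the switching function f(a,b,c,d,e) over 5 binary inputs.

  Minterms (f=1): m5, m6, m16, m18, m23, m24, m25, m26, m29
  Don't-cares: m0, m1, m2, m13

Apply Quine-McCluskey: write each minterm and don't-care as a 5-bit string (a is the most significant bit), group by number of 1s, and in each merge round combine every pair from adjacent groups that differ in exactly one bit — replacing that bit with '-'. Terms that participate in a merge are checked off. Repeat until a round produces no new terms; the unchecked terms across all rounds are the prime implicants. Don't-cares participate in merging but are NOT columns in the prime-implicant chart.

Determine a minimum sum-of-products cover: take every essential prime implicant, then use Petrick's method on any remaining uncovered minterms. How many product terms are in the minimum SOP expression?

5

Round 0: 00000✓ 00001✓ 00010✓ 00101✓ 00110✓ 01101✓ 10000✓ 10010✓ 10111 11000✓ 11001✓ 11010✓ 11101✓
Round 1: -0000✓ -0010✓ -1101 0-101 00-01 00-10 000-0✓ 0000- 1-000✓ 1-010✓ 100-0✓ 11-01 110-0✓ 1100-
Round 2: -00-0 1-0-0
PIs = {-00-0, -1101, 0-101, 00-01, 00-10, 0000-, 1-0-0, 10111, 11-01, 1100-}
Coverage chart:
  m5: 0-101,00-01
  m6: 00-10 ←essential
  m16: -00-0,1-0-0
  m18: -00-0,1-0-0
  m23: 10111 ←essential
  m24: 1-0-0,1100-
  m25: 11-01,1100-
  m26: 1-0-0 ←essential
  m29: -1101,11-01
Essential: 00-10, 1-0-0, 10111
Petrick residual → 0-101, 11-01
Min cover (5 terms): a'cd'e + a'b'de' + ac'e' + ab'cde + abd'e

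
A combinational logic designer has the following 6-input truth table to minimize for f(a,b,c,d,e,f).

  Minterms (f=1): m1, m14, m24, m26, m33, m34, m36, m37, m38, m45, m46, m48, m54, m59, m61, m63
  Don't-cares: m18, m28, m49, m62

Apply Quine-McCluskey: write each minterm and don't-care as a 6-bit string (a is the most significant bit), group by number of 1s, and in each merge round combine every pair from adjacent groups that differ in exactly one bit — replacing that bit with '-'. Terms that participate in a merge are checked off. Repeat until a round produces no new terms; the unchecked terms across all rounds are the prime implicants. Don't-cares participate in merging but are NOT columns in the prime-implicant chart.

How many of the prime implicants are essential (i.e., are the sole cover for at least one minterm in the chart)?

Round 0: 000001✓ 001110✓ 010010✓ 011000✓ 011010✓ 011100✓ 100001✓ 100010✓ 100100✓ 100101✓ 100110✓ 101101✓ 101110✓ 110000✓ 110001✓ 110110✓ 111011✓ 111101✓ 111110✓ 111111✓
Round 1: -00001 -01110 01-010 011-00 0110-0 1-0001 1-0110✓ 1-1101 1-1110✓ 10-101 10-110✓ 100-01 100-10 1001-0 10010- 11-110✓ 11000- 111-11 1111-1 11111-
Round 2: 1--110
PIs = {-00001, -01110, 01-010, 011-00, 0110-0, 1--110, 1-0001, 1-1101, 10-101, 100-01, 100-10, 1001-0, 10010-, 11000-, 111-11, 1111-1, 11111-}
Coverage chart:
  m1: -00001 ←essential
  m14: -01110 ←essential
  m24: 011-00,0110-0
  m26: 01-010,0110-0
  m33: -00001,1-0001,100-01
  m34: 100-10 ←essential
  m36: 1001-0,10010-
  m37: 10-101,100-01,10010-
  m38: 1--110,100-10,1001-0
  m45: 1-1101,10-101
  m46: -01110,1--110
  m48: 11000- ←essential
  m54: 1--110 ←essential
  m59: 111-11 ←essential
  m61: 1-1101,1111-1
  m63: 111-11,1111-1,11111-
Essential: -00001, -01110, 1--110, 100-10, 11000-, 111-11

6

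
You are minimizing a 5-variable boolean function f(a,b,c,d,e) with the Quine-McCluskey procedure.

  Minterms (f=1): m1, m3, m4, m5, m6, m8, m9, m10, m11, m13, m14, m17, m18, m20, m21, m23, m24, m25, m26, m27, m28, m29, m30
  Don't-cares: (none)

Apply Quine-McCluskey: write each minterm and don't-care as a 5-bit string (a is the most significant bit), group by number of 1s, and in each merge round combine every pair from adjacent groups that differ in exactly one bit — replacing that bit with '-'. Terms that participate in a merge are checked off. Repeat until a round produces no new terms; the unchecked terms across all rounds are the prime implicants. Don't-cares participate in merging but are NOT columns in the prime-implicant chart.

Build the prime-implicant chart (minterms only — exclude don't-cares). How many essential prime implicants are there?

5

Round 0: 00001✓ 00011✓ 00100✓ 00101✓ 00110✓ 01000✓ 01001✓ 01010✓ 01011✓ 01101✓ 01110✓ 10001✓ 10010✓ 10100✓ 10101✓ 10111✓ 11000✓ 11001✓ 11010✓ 11011✓ 11100✓ 11101✓ 11110✓
Round 1: -0001✓ -0100✓ -0101✓ -1000✓ -1001✓ -1010✓ -1011✓ -1101✓ -1110✓ 0-001✓ 0-011✓ 0-101✓ 0-110 00-01✓ 000-1✓ 001-0 0010-✓ 01-01✓ 01-10✓ 010-0✓ 010-1✓ 0100-✓ 0101-✓ 1-001✓ 1-010 1-100✓ 1-101✓ 10-01✓ 101-1 1010-✓ 11-00✓ 11-01✓ 11-10✓ 110-0✓ 110-1✓ 1100-✓ 1101-✓ 111-0✓ 1110-✓
Round 2: --001✓ --101✓ -0-01✓ -010- -1-01✓ -1-10 -10-0✓ -10-1✓ -100-✓ -101-✓ 0--01✓ 0-0-1 010--✓ 1--01✓ 1-10- 11--0 11-0- 110--✓
Round 3: ---01 -10--
PIs = {---01, -010-, -1-10, -10--, 0-0-1, 0-110, 001-0, 1-010, 1-10-, 101-1, 11--0, 11-0-}
Coverage chart:
  m1: ---01,0-0-1
  m3: 0-0-1 ←essential
  m4: -010-,001-0
  m5: ---01,-010-
  m6: 0-110,001-0
  m8: -10-- ←essential
  m9: ---01,-10--,0-0-1
  m10: -1-10,-10--
  m11: -10--,0-0-1
  m13: ---01 ←essential
  m14: -1-10,0-110
  m17: ---01 ←essential
  m18: 1-010 ←essential
  m20: -010-,1-10-
  m21: ---01,-010-,1-10-,101-1
  m23: 101-1 ←essential
  m24: -10--,11--0,11-0-
  m25: ---01,-10--,11-0-
  m26: -1-10,-10--,1-010,11--0
  m27: -10-- ←essential
  m28: 1-10-,11--0,11-0-
  m29: ---01,1-10-,11-0-
  m30: -1-10,11--0
Essential: ---01, -10--, 0-0-1, 1-010, 101-1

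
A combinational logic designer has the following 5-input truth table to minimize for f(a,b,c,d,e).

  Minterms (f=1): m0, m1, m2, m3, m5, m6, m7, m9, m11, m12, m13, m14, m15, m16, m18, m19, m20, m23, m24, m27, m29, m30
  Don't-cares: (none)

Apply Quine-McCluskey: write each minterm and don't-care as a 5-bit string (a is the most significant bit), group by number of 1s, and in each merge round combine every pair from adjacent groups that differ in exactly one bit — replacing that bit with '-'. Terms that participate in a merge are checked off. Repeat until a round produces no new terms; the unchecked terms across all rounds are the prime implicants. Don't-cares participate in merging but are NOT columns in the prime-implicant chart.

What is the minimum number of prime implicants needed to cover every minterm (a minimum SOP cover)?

10

size-2^0 implicants → 00000(✓)  00001(✓)  00010(✓)  00011(✓)  00101(✓)  00110(✓)  00111(✓)  01001(✓)  01011(✓)  01100(✓)  01101(✓)  01110(✓)  01111(✓)  10000(✓)  10010(✓)  10011(✓)  10100(✓)  10111(✓)  11000(✓)  11011(✓)  11101(✓)  11110(✓)
size-2^1 implicants → -0000(✓)  -0010(✓)  -0011(✓)  -0111(✓)  -1011(✓)  -1101  -1110  0-001(✓)  0-011(✓)  0-101(✓)  0-110(✓)  0-111(✓)  00-01(✓)  00-10(✓)  00-11(✓)  000-0(✓)  000-1(✓)  0000-(✓)  0001-(✓)  001-1(✓)  0011-(✓)  01-01(✓)  01-11(✓)  010-1(✓)  011-0(✓)  011-1(✓)  0110-(✓)  0111-(✓)  1-000  1-011(✓)  10-00  10-11(✓)  100-0(✓)  1001-(✓)
size-2^2 implicants → --011  -0-11  -00-0  -001-  0--01(✓)  0--11(✓)  0-0-1(✓)  0-1-1(✓)  0-11-  00--1(✓)  00-1-  000--  01--1(✓)  011--
size-2^3 implicants → 0---1
Unchecked terms (primes): --011, -0-11, -00-0, -001-, -1101, -1110, 0---1, 0-11-, 00-1-, 000--, 011--, 1-000, 10-00
Minterm coverage:
  m0 ⊆ -00-0,000--
  m1 ⊆ 0---1,000--
  m2 ⊆ -00-0,-001-,00-1-,000--
  m3 ⊆ --011,-0-11,-001-,0---1,00-1-,000--
  m5 ⊆ 0---1 [E]
  m6 ⊆ 0-11-,00-1-
  m7 ⊆ -0-11,0---1,0-11-,00-1-
  m9 ⊆ 0---1 [E]
  m11 ⊆ --011,0---1
  m12 ⊆ 011-- [E]
  m13 ⊆ -1101,0---1,011--
  m14 ⊆ -1110,0-11-,011--
  m15 ⊆ 0---1,0-11-,011--
  m16 ⊆ -00-0,1-000,10-00
  m18 ⊆ -00-0,-001-
  m19 ⊆ --011,-0-11,-001-
  m20 ⊆ 10-00 [E]
  m23 ⊆ -0-11 [E]
  m24 ⊆ 1-000 [E]
  m27 ⊆ --011 [E]
  m29 ⊆ -1101 [E]
  m30 ⊆ -1110 [E]
E = {--011, -0-11, -1101, -1110, 0---1, 011--, 1-000, 10-00}
Petrick residual → -00-0, 0-11-
Cover = c'de + b'de + b'c'e' + bcd'e + bcde' + a'e + a'cd + a'bc + ac'd'e' + ab'd'e'  |cover|=10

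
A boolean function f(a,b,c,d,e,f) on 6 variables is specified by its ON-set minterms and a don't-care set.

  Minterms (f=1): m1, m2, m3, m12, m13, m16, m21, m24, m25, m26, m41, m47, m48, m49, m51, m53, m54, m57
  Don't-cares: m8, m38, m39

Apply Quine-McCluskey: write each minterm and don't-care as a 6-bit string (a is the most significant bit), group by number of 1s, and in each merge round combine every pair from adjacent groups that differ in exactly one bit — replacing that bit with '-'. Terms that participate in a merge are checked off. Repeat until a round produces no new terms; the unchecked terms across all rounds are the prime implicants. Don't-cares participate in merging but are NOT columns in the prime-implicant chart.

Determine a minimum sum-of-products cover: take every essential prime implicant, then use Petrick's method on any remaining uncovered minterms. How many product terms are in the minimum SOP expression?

Round 0: 000001✓ 000010✓ 000011✓ 001000✓ 001100✓ 001101✓ 010000✓ 010101✓ 011000✓ 011001✓ 011010✓ 100110✓ 100111✓ 101001✓ 101111✓ 110000✓ 110001✓ 110011✓ 110101✓ 110110✓ 111001✓
Round 1: -10000 -10101 -11001 0-1000 0000-1 00001- 001-00 00110- 01-000 0110-0 01100- 1-0110 1-1001 10-111 10011- 11-001 110-01 1100-1 11000-
PIs = {-10000, -10101, -11001, 0-1000, 0000-1, 00001-, 001-00, 00110-, 01-000, 0110-0, 01100-, 1-0110, 1-1001, 10-111, 10011-, 11-001, 110-01, 1100-1, 11000-}
Coverage chart:
  m1: 0000-1 ←essential
  m2: 00001- ←essential
  m3: 0000-1,00001-
  m12: 001-00,00110-
  m13: 00110- ←essential
  m16: -10000,01-000
  m21: -10101 ←essential
  m24: 0-1000,01-000,0110-0,01100-
  m25: -11001,01100-
  m26: 0110-0 ←essential
  m41: 1-1001 ←essential
  m47: 10-111 ←essential
  m48: -10000,11000-
  m49: 11-001,110-01,1100-1,11000-
  m51: 1100-1 ←essential
  m53: -10101,110-01
  m54: 1-0110 ←essential
  m57: -11001,1-1001,11-001
Essential: -10101, 0000-1, 00001-, 00110-, 0110-0, 1-0110, 1-1001, 10-111, 1100-1
Petrick residual → -10000, -11001
Min cover (11 terms): bc'd'e'f' + bc'de'f + bcd'e'f + a'b'c'd'f + a'b'c'd'e + a'b'cde' + a'bcd'f' + ac'def' + acd'e'f + ab'def + abc'd'f

11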